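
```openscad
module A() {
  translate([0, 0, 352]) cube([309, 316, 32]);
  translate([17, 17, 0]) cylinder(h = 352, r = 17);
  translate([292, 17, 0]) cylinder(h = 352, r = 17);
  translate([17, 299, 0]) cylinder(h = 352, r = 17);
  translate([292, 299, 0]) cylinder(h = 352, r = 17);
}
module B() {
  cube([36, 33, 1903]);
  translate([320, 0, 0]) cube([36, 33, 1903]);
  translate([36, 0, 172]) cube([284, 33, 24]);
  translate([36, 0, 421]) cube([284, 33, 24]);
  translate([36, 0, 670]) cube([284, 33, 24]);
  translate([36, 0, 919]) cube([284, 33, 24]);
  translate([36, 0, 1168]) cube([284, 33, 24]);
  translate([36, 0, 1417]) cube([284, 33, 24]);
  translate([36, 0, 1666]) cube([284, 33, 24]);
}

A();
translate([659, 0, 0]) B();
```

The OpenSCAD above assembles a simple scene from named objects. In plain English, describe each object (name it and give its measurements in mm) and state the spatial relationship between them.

A is a four-legged stool. The seat is a 309×316×32 mm slab whose top surface is at z = 384 mm; four round legs, each 34 mm in diameter, run from the floor (z = 0) to the underside of the seat, each leg's axis is inset half a diameter from the nearest pair of seat edges (so the leg's bounding box is flush with the corner).

B is a wooden ladder with two side rails of 36×33 mm section and 1903 mm height, set 356 mm apart overall. Between them run 7 rectangular rungs (33 mm deep, 24 mm thick), front faces flush with the rails' −y face. The bottom of the first rung is 172 mm above the floor and each subsequent rung is 249 mm higher than the one below.

The ladder is on the floor beside the stool on its +x side.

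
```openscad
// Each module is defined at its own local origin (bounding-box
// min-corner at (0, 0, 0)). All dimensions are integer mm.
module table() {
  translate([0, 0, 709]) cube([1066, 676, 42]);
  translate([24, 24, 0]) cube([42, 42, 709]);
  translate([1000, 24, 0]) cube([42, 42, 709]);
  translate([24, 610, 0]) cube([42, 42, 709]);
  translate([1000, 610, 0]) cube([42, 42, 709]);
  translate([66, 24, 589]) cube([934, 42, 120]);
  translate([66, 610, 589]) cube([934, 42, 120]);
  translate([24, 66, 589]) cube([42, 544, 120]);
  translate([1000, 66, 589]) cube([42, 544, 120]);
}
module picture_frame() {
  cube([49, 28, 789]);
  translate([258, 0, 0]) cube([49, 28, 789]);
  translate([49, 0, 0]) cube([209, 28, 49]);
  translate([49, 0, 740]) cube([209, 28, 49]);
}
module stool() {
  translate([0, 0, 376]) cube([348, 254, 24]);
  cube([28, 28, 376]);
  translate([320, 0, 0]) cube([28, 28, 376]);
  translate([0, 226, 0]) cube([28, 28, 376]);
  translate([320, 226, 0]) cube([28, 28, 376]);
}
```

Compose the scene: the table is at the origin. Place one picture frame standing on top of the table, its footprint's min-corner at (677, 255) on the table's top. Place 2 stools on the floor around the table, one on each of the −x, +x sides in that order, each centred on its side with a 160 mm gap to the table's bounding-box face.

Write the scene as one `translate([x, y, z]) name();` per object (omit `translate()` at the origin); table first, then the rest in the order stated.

table();
translate([677, 255, 751]) picture_frame();
translate([-508, 211, 0]) stool();
translate([1226, 211, 0]) stool();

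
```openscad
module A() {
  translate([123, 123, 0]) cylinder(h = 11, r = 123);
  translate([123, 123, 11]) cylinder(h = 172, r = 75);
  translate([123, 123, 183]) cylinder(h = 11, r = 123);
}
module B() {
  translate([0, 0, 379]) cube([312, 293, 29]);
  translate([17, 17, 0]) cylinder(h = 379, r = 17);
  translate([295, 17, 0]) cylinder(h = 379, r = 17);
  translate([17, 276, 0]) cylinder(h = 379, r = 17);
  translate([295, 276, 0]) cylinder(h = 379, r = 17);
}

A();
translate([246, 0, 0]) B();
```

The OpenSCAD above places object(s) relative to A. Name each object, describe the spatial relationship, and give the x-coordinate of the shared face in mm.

A is a spool. B is a stool. The stool is against the spool's +x side, with their −y faces flush. The x-coordinate of the shared face is 246 mm.

The spool's +x face and the stool's −x face are both at x = 246 mm.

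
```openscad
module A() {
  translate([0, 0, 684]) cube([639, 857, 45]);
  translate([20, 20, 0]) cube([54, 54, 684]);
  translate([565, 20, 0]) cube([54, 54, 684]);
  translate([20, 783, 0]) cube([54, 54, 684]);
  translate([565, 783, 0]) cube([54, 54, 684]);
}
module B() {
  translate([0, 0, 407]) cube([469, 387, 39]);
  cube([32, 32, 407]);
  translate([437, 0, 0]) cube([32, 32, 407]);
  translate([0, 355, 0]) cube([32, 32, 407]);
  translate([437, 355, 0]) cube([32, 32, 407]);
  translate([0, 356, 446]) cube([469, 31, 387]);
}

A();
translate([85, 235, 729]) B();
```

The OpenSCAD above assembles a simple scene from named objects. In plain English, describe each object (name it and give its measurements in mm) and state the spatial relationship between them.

A is a table with a 639×857 mm rectangular top, 45 mm thick, top surface at z = 729 mm, supported by four 54×54 mm square legs, each inset 20 mm from the nearest pair of top edges, running from the floor.

B is a chair. The seat is a 469×387×39 mm slab with its top at z = 446 mm, on four 32×32 mm corner legs (flush with the seat edges, standing on z = 0). A flat backrest 31 mm thick, 387 mm tall, spans the full seat width and rises from the seat top along its +y edge, rear face flush with the rear of the seat.

The chair is on top of the table, centred.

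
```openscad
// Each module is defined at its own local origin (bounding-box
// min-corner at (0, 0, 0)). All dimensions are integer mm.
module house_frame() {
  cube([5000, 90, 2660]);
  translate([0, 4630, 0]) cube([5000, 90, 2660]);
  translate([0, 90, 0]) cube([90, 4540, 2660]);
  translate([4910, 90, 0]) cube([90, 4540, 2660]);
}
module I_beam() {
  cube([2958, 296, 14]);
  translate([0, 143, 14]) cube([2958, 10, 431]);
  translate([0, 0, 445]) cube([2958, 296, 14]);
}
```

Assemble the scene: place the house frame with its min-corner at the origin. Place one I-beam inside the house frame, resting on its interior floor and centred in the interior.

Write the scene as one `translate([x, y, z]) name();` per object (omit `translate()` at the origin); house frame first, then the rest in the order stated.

house_frame();
translate([1021, 2212, 0]) I_beam();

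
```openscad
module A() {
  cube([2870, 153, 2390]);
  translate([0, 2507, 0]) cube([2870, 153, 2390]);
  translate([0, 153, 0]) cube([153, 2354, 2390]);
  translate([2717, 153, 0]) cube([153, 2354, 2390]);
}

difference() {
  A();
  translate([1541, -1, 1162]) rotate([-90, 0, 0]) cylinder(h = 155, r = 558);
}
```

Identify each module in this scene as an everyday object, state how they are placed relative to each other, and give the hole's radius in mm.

The subtracted cylinder has r = 558 mm.

A is a house frame. The house frame has a circular hole through its front wall. The hole's radius is 558 mm.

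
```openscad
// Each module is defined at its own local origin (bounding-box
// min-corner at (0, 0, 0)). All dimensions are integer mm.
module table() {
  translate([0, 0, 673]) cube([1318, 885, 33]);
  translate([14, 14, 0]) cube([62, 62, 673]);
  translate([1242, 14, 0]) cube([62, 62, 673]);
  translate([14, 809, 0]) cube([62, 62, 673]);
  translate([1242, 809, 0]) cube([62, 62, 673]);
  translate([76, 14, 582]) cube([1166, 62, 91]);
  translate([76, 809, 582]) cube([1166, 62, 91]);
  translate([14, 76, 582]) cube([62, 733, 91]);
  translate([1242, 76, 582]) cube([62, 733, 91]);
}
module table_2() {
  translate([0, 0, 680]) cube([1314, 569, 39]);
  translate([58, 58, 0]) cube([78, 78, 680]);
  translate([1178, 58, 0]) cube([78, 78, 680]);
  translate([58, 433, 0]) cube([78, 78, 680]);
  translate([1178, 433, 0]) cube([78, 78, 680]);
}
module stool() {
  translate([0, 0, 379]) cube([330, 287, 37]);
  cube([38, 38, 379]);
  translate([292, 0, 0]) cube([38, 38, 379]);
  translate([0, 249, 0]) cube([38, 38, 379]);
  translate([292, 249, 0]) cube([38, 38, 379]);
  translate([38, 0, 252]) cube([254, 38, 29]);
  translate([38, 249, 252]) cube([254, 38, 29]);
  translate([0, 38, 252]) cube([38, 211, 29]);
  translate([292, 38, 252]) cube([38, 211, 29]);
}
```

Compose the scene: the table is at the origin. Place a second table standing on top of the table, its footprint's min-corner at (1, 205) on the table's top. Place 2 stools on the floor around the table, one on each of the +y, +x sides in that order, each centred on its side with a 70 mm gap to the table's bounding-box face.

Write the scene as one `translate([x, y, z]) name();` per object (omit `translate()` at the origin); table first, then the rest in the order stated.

table();
translate([1, 205, 706]) table_2();
translate([494, 955, 0]) stool();
translate([1388, 299, 0]) stool();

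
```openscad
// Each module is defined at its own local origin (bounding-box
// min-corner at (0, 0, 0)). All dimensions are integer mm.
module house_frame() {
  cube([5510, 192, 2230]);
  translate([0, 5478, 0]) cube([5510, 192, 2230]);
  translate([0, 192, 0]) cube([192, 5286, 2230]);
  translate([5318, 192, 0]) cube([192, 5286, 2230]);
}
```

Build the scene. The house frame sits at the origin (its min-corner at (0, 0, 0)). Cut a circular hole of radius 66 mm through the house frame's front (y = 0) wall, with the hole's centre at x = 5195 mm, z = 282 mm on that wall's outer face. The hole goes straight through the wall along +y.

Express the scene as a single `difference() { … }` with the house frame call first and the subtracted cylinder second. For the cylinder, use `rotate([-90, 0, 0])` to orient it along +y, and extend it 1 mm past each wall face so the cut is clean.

difference() {
  house_frame();
  translate([5195, -1, 282]) rotate([-90, 0, 0]) cylinder(h = 194, r = 66);
}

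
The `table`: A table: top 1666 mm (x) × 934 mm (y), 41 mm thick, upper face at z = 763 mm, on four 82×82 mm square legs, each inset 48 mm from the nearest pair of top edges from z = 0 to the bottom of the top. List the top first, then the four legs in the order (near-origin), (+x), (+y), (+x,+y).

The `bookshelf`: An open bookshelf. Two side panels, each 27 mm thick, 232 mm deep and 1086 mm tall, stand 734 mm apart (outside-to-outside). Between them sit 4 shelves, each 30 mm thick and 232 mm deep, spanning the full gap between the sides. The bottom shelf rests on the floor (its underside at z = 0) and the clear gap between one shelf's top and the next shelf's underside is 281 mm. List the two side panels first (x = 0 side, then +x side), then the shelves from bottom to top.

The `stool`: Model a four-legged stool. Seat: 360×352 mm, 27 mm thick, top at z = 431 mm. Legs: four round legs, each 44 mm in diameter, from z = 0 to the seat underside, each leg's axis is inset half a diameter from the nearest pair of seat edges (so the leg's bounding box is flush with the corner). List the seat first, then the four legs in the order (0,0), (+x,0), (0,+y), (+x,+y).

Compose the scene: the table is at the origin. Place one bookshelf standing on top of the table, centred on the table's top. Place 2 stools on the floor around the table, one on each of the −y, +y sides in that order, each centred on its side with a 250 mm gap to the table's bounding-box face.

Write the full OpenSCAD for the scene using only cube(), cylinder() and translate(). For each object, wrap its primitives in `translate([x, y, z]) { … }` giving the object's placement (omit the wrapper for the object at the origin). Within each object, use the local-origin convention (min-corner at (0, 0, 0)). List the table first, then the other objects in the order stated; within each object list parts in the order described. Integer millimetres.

translate([0, 0, 722]) cube([1666, 934, 41]);
translate([48, 48, 0]) cube([82, 82, 722]);
translate([1536, 48, 0]) cube([82, 82, 722]);
translate([48, 804, 0]) cube([82, 82, 722]);
translate([1536, 804, 0]) cube([82, 82, 722]);
translate([466, 351, 763]) {
  cube([27, 232, 1086]);
  translate([707, 0, 0]) cube([27, 232, 1086]);
  translate([27, 0, 0]) cube([680, 232, 30]);
  translate([27, 0, 311]) cube([680, 232, 30]);
  translate([27, 0, 622]) cube([680, 232, 30]);
  translate([27, 0, 933]) cube([680, 232, 30]);
}
translate([653, -602, 0]) {
  translate([0, 0, 404]) cube([360, 352, 27]);
  translate([22, 22, 0]) cylinder(h = 404, r = 22);
  translate([338, 22, 0]) cylinder(h = 404, r = 22);
  translate([22, 330, 0]) cylinder(h = 404, r = 22);
  translate([338, 330, 0]) cylinder(h = 404, r = 22);
}
translate([653, 1184, 0]) {
  translate([0, 0, 404]) cube([360, 352, 27]);
  translate([22, 22, 0]) cylinder(h = 404, r = 22);
  translate([338, 22, 0]) cylinder(h = 404, r = 22);
  translate([22, 330, 0]) cylinder(h = 404, r = 22);
  translate([338, 330, 0]) cylinder(h = 404, r = 22);
}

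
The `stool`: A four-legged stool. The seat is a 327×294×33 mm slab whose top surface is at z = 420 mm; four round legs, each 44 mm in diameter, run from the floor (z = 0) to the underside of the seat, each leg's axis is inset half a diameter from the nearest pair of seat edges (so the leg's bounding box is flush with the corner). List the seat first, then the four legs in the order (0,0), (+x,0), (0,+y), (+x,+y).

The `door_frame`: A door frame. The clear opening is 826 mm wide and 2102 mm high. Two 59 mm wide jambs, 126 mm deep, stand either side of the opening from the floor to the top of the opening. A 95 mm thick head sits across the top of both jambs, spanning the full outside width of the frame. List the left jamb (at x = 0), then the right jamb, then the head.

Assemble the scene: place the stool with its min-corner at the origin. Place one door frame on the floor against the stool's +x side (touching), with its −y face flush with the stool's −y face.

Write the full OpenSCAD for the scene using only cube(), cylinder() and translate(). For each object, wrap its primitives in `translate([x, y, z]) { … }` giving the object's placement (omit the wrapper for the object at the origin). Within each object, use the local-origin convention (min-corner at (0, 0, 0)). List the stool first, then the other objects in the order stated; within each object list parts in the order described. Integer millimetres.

translate([0, 0, 387]) cube([327, 294, 33]);
translate([22, 22, 0]) cylinder(h = 387, r = 22);
translate([305, 22, 0]) cylinder(h = 387, r = 22);
translate([22, 272, 0]) cylinder(h = 387, r = 22);
translate([305, 272, 0]) cylinder(h = 387, r = 22);
translate([327, 0, 0]) {
  cube([59, 126, 2102]);
  translate([885, 0, 0]) cube([59, 126, 2102]);
  translate([0, 0, 2102]) cube([944, 126, 95]);
}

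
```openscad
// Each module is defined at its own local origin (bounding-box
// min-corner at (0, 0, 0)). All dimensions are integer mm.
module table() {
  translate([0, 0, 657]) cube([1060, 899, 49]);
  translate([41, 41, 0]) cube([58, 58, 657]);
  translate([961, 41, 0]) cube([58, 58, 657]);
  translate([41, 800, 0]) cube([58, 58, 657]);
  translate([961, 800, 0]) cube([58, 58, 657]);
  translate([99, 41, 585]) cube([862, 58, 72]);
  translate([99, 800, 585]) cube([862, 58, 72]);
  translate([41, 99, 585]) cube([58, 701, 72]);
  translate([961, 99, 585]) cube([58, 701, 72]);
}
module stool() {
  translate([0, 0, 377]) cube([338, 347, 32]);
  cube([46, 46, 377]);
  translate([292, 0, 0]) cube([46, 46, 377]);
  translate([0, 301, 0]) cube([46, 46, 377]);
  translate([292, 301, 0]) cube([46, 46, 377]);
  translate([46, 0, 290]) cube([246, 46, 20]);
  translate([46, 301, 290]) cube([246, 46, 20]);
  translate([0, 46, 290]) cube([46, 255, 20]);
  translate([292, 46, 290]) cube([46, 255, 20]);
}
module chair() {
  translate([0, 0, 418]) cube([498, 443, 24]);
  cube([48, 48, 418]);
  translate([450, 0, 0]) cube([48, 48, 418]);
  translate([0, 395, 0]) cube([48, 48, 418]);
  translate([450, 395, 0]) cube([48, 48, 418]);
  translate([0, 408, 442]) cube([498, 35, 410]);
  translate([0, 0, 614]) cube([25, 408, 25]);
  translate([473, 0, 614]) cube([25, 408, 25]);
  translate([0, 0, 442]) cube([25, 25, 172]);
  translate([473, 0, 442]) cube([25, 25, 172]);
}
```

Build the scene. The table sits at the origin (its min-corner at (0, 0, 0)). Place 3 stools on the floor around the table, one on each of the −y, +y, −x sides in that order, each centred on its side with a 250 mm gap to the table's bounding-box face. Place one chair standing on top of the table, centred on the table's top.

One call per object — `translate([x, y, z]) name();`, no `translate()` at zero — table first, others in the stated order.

table();
translate([361, -597, 0]) stool();
translate([361, 1149, 0]) stool();
translate([-588, 276, 0]) stool();
translate([281, 228, 706]) chair();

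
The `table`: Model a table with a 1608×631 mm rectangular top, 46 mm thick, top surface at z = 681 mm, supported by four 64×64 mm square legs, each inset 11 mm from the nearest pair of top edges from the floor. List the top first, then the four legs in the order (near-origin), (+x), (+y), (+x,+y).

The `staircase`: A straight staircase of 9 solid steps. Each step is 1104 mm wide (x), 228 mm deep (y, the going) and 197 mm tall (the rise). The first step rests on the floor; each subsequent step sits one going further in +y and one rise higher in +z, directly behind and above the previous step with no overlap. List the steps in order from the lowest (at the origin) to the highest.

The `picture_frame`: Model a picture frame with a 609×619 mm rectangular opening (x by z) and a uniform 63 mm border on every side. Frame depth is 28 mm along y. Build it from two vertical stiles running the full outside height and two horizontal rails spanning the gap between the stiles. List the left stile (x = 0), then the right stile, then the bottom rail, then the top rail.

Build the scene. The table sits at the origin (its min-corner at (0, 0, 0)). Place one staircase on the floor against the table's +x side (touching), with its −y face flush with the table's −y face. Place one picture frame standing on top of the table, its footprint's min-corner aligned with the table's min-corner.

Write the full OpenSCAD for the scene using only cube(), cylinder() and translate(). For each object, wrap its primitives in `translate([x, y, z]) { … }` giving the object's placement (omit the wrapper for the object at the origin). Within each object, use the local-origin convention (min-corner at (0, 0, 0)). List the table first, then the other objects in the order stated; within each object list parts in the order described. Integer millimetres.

translate([0, 0, 635]) cube([1608, 631, 46]);
translate([11, 11, 0]) cube([64, 64, 635]);
translate([1533, 11, 0]) cube([64, 64, 635]);
translate([11, 556, 0]) cube([64, 64, 635]);
translate([1533, 556, 0]) cube([64, 64, 635]);
translate([1608, 0, 0]) {
  cube([1104, 228, 197]);
  translate([0, 228, 197]) cube([1104, 228, 197]);
  translate([0, 456, 394]) cube([1104, 228, 197]);
  translate([0, 684, 591]) cube([1104, 228, 197]);
  translate([0, 912, 788]) cube([1104, 228, 197]);
  translate([0, 1140, 985]) cube([1104, 228, 197]);
  translate([0, 1368, 1182]) cube([1104, 228, 197]);
  translate([0, 1596, 1379]) cube([1104, 228, 197]);
  translate([0, 1824, 1576]) cube([1104, 228, 197]);
}
translate([0, 0, 681]) {
  cube([63, 28, 745]);
  translate([672, 0, 0]) cube([63, 28, 745]);
  translate([63, 0, 0]) cube([609, 28, 63]);
  translate([63, 0, 682]) cube([609, 28, 63]);
}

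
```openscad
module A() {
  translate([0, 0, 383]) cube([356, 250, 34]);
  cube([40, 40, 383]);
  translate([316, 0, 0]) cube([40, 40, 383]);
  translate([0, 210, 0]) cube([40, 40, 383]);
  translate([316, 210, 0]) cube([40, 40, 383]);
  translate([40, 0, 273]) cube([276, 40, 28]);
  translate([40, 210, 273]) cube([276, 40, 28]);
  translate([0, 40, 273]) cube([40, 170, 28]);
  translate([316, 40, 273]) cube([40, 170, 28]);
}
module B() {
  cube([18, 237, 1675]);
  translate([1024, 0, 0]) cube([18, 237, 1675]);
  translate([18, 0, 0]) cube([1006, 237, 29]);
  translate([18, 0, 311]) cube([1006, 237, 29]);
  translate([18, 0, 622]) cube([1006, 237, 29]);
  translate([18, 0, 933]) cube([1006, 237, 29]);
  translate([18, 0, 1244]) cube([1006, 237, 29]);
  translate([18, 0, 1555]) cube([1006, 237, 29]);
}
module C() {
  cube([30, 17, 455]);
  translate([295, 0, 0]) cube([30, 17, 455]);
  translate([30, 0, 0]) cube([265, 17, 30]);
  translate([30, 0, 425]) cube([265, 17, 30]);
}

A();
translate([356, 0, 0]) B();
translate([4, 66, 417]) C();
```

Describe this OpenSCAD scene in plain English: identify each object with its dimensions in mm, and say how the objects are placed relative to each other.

A is a simple wooden stool: a rectangular seat 356 mm (x) by 250 mm (y), 34 mm thick, top face at z = 417 mm, on four square legs, each 40×40 mm in cross-section. The legs rest on z = 0, each flush with a corner of the seat. Four stretchers, 40 mm wide and 28 mm tall, connect adjacent legs with their undersides at z = 273 mm, each running between the inner faces of the legs it joins and aligned with the legs' outer faces on the other axis.

B is an open bookshelf. Two side panels, each 18 mm thick, 237 mm deep and 1675 mm tall, stand 1042 mm apart (outside-to-outside). Between them sit 6 shelves, each 29 mm thick and 237 mm deep, spanning the full gap between the sides. The bottom shelf rests on the floor (its underside at z = 0) and the clear gap between one shelf's top and the next shelf's underside is 282 mm.

C is a picture frame with a 265×395 mm rectangular opening (x by z) and a uniform 30 mm border on every side. Frame depth is 17 mm along y. It is built from two vertical stiles running the full outside height and two horizontal rails spanning the gap between the stiles.

The bookshelf is against the stool's +x side, with their −y faces flush. The picture frame is on top of the stool.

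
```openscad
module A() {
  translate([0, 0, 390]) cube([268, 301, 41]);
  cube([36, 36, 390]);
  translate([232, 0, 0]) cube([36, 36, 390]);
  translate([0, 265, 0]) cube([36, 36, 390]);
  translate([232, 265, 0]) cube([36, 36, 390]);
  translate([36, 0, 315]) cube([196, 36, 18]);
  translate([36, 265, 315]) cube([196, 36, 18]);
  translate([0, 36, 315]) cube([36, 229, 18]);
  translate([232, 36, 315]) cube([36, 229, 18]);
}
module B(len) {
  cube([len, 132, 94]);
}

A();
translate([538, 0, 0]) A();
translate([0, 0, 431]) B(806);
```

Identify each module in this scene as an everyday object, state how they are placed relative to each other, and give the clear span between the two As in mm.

A is a stool. B is a beam. A beam spans the tops of two stools. The clear span between the two stools is 270 mm.

Second stool starts at x = 538; first ends at x = 268; clear span = 538 − 268 = 270 mm.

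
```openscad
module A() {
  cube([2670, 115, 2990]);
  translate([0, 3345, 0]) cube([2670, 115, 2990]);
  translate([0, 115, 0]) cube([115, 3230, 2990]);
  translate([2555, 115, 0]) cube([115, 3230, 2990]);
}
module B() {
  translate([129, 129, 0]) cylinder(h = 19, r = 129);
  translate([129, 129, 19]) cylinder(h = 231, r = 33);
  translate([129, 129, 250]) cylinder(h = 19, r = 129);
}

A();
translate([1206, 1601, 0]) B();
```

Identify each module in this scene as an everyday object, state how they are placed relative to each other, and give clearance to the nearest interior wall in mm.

A is a house frame. B is a spool. The spool sits inside the house frame, centred. The clearance to the nearest interior wall is 1091 mm.

Clearances: x = 1091, y = 1486; minimum 1091 mm.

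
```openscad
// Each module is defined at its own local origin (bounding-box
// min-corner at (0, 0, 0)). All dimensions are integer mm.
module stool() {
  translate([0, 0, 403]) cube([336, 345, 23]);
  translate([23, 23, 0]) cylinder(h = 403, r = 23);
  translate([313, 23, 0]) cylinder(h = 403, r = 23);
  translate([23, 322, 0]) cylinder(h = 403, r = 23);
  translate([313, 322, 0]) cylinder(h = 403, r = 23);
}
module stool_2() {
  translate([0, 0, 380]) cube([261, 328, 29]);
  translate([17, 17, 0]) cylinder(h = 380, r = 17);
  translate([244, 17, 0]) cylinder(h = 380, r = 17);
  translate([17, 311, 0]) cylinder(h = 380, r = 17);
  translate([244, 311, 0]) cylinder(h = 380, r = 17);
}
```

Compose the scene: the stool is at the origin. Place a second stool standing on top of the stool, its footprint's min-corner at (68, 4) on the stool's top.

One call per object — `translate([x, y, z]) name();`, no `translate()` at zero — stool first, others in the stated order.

stool();
translate([68, 4, 426]) stool_2();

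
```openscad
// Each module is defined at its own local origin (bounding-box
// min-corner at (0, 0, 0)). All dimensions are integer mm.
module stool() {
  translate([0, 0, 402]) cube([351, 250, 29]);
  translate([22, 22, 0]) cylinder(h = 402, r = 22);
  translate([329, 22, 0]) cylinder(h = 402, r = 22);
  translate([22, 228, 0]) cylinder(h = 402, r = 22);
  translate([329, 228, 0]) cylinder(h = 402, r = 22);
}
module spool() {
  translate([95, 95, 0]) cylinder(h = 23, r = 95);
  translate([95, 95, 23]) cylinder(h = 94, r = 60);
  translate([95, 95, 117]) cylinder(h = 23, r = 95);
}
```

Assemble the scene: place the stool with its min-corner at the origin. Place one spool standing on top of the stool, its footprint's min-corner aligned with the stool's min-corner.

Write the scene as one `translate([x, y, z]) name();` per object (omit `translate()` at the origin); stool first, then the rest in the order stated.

stool();
translate([0, 0, 431]) spool();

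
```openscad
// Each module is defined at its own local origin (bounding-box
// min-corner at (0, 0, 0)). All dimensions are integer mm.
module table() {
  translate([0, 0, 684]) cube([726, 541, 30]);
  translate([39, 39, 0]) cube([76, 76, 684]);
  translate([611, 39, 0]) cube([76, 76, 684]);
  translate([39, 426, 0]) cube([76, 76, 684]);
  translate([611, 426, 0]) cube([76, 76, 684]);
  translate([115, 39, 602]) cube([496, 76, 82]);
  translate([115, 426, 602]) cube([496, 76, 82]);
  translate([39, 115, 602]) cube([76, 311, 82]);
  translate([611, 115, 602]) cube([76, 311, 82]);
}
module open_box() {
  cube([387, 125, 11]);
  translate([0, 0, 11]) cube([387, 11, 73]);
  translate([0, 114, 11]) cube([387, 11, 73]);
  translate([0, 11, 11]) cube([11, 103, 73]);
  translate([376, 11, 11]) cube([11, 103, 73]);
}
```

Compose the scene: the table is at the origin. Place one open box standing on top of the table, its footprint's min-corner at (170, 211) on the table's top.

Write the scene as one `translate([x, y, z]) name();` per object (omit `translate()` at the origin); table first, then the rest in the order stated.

table();
translate([170, 211, 714]) open_box();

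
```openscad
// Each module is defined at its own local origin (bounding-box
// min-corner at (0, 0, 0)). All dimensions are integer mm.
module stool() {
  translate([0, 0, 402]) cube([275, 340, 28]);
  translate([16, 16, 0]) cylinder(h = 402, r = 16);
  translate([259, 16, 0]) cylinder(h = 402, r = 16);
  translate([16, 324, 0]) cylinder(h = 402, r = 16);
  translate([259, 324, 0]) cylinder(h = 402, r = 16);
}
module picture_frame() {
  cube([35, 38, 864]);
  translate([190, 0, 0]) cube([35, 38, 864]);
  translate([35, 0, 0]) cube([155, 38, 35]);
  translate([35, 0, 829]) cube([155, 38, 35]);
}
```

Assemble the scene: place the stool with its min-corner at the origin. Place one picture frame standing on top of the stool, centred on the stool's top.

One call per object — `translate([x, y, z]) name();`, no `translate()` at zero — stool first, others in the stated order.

stool();
translate([25, 151, 430]) picture_frame();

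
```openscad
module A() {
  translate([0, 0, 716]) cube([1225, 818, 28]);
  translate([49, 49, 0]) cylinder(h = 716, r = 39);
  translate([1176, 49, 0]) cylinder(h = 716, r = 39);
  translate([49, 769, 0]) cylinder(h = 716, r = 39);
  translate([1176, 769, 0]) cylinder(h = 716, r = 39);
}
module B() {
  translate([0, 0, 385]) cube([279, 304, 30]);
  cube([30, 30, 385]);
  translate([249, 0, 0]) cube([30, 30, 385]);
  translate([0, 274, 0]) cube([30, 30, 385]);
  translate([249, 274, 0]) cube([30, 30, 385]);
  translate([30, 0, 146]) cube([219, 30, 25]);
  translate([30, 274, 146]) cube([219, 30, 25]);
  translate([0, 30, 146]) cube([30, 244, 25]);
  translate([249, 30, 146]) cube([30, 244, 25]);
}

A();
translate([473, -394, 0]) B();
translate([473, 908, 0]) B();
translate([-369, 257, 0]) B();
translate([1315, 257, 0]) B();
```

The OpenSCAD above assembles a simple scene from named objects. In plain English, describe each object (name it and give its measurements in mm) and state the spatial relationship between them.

A is a rectangular dining table. The top is 1225×818×28 mm with its upper surface at z = 744 mm. It stands on four round legs of 78 mm diameter, each leg's bounding box inset 10 mm from the nearest pair of top edges, running from the floor to the underside of the top.

B is a four-legged stool. The seat is 279×304 mm, 30 mm thick, top at z = 415 mm. It stands on four square legs, each 30×30 mm in cross-section, from z = 0 to the seat underside, each flush with a corner of the seat. Four stretchers, 30 mm wide and 25 mm tall, connect adjacent legs with their undersides at z = 146 mm, each running between the inner faces of the legs it joins and aligned with the legs' outer faces on the other axis.

Four stools sit around the table at the −y, +y, −x, +x sides.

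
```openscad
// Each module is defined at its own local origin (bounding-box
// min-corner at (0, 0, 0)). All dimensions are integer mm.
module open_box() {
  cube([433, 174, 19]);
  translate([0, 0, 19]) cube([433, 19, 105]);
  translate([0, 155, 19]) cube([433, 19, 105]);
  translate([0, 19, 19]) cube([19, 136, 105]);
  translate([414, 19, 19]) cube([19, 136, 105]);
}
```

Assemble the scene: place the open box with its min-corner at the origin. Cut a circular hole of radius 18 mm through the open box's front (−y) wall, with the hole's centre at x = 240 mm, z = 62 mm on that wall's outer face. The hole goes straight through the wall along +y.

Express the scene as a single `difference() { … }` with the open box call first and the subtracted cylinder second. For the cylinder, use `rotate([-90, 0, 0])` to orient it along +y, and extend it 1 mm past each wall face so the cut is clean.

difference() {
  open_box();
  translate([240, -1, 62]) rotate([-90, 0, 0]) cylinder(h = 21, r = 18);
}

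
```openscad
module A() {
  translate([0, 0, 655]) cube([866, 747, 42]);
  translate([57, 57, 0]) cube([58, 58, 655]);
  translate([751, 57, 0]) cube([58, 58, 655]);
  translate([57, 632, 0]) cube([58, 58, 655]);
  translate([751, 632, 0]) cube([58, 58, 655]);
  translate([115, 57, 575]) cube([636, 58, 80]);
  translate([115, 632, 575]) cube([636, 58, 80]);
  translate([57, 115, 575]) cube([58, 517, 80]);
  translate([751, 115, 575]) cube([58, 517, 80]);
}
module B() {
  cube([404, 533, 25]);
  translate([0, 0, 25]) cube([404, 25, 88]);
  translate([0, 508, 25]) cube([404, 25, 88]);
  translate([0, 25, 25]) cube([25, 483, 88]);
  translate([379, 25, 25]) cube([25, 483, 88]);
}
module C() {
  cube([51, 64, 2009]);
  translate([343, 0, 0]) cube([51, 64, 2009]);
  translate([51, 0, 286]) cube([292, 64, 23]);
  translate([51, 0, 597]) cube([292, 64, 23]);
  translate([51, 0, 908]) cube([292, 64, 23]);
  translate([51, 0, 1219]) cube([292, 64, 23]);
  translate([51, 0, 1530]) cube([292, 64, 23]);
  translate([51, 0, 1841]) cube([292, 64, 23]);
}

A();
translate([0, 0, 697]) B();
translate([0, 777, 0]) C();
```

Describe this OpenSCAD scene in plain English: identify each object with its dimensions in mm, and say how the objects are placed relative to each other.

A is a table: top 866 mm (x) × 747 mm (y), 42 mm thick, upper face at z = 697 mm, on four 58×58 mm square legs, each inset 57 mm from the nearest pair of top edges, running from z = 0 to the bottom of the top. Four apron rails, 58 mm thick and 80 mm tall, run between adjacent legs with their top edges flush with the underside of the top and their outer faces flush with the legs' outer faces.

B is an open-topped rectangular box: outside dimensions 404×533×113 mm, with a uniform wall and base thickness of 25 mm. The base is a full 404×533 slab on the floor; four walls sit on top of the base. The front and back walls (the −y and +y sides) span the full width; the two side walls fit between them.

C is a wooden ladder with two side rails of 51×64 mm section and 2009 mm height, set 394 mm apart overall. Between them run 6 rectangular rungs (64 mm deep, 23 mm thick), front faces flush with the rails' −y face. The bottom of the first rung is 286 mm above the floor and each subsequent rung is 311 mm higher than the one below.

The open box is on top of the table. The ladder is on the floor beside the table on its +y side.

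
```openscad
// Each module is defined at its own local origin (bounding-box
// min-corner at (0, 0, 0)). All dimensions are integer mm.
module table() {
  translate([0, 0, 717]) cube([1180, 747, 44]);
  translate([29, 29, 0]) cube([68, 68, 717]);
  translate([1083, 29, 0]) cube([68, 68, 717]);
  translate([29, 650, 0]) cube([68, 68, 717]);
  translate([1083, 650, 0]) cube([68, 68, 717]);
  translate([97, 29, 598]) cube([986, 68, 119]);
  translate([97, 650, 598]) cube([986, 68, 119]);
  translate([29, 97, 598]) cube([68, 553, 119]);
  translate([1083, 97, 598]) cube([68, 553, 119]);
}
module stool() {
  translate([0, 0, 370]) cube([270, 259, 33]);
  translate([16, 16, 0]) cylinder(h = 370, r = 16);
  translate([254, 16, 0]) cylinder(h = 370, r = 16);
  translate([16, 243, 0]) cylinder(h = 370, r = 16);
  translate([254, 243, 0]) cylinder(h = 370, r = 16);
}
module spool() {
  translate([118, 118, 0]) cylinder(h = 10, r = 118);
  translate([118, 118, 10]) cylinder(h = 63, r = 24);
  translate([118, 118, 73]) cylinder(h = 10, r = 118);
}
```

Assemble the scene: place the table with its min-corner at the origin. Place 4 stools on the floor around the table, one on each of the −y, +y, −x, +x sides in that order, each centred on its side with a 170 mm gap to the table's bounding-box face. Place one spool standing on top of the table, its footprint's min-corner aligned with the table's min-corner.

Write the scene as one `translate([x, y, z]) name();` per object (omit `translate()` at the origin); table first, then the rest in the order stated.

table();
translate([455, -429, 0]) stool();
translate([455, 917, 0]) stool();
translate([-440, 244, 0]) stool();
translate([1350, 244, 0]) stool();
translate([0, 0, 761]) spool();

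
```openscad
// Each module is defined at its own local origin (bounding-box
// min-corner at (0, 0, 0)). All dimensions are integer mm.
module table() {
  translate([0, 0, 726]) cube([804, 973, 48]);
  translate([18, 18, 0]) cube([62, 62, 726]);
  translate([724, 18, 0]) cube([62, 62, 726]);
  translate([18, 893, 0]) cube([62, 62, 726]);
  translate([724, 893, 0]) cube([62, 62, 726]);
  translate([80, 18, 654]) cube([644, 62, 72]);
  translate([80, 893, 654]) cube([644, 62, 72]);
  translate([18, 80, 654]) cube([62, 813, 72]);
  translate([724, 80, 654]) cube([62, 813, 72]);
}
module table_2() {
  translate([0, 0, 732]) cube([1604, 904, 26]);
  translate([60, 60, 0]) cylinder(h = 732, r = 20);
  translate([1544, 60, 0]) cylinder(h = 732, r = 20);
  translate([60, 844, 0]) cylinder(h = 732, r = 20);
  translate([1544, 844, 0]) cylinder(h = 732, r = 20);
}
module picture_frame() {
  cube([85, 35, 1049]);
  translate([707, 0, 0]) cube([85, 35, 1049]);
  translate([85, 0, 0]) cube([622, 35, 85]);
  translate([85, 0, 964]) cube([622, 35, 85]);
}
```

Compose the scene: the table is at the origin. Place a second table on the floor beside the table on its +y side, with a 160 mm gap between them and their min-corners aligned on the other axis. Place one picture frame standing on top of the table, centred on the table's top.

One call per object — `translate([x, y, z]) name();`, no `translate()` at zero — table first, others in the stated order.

table();
translate([0, 1133, 0]) table_2();
translate([6, 469, 774]) picture_frame();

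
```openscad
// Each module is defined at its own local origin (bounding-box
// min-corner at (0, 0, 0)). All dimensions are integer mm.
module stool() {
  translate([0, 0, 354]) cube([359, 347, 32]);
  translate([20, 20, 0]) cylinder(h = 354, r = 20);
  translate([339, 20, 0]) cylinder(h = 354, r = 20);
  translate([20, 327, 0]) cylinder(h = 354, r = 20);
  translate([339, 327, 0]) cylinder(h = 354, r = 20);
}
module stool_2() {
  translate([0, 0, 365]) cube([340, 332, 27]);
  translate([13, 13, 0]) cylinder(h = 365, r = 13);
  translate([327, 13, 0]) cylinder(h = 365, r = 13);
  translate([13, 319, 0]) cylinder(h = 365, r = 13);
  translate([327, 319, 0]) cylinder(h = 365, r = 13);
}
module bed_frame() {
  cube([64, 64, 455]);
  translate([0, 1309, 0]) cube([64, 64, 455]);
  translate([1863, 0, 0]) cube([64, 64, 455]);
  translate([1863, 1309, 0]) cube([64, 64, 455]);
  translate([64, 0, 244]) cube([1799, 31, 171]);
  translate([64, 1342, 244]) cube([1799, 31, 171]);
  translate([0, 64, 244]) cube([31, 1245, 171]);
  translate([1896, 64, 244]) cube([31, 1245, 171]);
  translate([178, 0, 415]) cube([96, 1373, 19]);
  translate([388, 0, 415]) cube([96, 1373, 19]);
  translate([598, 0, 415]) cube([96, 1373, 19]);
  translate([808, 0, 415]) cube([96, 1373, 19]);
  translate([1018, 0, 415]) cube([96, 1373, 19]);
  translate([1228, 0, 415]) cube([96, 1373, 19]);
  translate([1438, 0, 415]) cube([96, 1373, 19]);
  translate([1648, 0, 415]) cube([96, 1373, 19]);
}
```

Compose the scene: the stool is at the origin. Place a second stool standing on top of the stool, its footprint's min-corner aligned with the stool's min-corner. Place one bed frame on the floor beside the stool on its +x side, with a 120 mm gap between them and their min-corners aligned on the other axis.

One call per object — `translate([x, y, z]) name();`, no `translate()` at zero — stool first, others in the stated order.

stool();
translate([0, 0, 386]) stool_2();
translate([479, 0, 0]) bed_frame();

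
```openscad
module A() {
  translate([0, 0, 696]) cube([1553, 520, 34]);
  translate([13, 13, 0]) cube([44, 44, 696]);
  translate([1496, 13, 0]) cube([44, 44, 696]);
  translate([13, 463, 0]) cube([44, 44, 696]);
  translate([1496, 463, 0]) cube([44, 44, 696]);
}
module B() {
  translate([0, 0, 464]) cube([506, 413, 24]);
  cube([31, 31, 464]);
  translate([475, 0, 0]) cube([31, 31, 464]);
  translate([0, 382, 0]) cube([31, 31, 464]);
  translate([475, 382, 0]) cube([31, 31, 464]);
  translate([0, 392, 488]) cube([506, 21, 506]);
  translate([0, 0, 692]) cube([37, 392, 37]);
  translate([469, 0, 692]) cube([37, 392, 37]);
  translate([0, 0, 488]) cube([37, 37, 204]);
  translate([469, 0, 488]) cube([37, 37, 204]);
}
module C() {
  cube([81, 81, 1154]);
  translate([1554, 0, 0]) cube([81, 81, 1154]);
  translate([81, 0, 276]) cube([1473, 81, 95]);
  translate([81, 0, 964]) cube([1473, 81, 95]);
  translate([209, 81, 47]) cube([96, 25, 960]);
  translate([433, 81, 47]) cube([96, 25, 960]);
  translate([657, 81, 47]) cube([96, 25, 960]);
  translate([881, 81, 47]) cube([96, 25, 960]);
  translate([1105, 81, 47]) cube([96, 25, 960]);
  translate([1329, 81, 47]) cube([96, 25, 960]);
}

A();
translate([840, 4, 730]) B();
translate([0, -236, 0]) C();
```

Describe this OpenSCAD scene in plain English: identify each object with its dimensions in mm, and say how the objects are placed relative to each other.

A is a table with a 1553×520 mm rectangular top, 34 mm thick, top surface at z = 730 mm, supported by four 44×44 mm square legs, each inset 13 mm from the nearest pair of top edges, running from the floor.

B is a chair: 506×413 mm seat, 24 mm thick, top at z = 488 mm, on four 31 mm square corner legs flush with the seat edges. A 21 mm thick backrest slab spans the full seat width, extending 506 mm above the seat top, its back face flush with the seat's +y edge. Two armrests of 37×37 mm section run along each side from the seat's front edge to the front of the backrest, top faces 241 mm above the seat top and outer faces flush with the seat's x-edges; a 37×37 mm post under the front of each armrest stands on the seat at the front corner.

C is a fence section. Two 81×81 mm posts, 1154 mm tall, stand on the floor with a clear span of 1473 mm between their inner faces. Two horizontal rails of 81×95 mm section span the gap between the posts with their undersides at z = 276 mm and z = 964 mm, flush with the posts' −y face. 6 pickets, each 96 mm wide, 25 mm thick and 960 mm tall, are fixed to the +y face of the rails with their bottoms at z = 47 mm, evenly spaced across the span with equal gaps (rounded down to the nearest mm) at the −x end and between each pair — any rounding remainder accumulates at the +x end.

The chair is on top of the table. The fence section is on the floor beside the table on its −y side.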